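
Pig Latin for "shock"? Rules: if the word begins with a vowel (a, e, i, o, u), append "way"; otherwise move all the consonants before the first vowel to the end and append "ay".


Word: "shock"
Starts with consonant(s) → move to end, add 'ay'
Consonant cluster: "sh"
Pig Latin = "ockshay"


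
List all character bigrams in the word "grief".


Word: "grief" (length 5)
Number of bigrams = 5 - 2 + 1 = 4
  Position 0: "gr"
  Position 1: "ri"
  Position 2: "ie"
  Position 3: "ef"
Bigrams = "gr", "ri", "ie", "ef"


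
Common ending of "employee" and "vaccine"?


Word 1: "employee"
Word 2: "vaccine"
Comparing from end:
  Pos -1: 'e' == 'e'
  Pos -2: 'e' != 'n' (stop)
LCS = "e" (length 1)


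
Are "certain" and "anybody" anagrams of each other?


Word 1: "certain" → sorted: aceinrt
Word 2: "anybody" → sorted: abdnoyy
Same letters? aceinrt != abdnoyy
Anagram = No


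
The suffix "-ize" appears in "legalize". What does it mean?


Suffix: -ize
As in: legalize -> legal + -ize
Meaning = to make


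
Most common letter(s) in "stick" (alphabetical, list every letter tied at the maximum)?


Word: "stick"
Letter counts:
  'c': 1
  'i': 1
  'k': 1
  's': 1
  't': 1
Maximum count = 1
Most frequent = 'c', 'i', 'k', 's', 't' (1 time each)


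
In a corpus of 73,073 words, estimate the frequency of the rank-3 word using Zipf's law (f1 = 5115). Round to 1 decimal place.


Zipf's law: f(r) = f(1) / r
f(1) = 5115
f(3) = 5115 / 3
= 1705.0 occurrences


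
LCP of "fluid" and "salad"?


Word 1: "fluid"
Word 2: "salad"
Comparing from start:
  Pos 0: 'f' != 's' (stop)
LCP = "" (length 0)


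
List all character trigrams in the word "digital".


Word: "digital" (length 7)
Number of trigrams = 7 - 3 + 1 = 5
  Position 0: "dig"
  Position 1: "igi"
  Position 2: "git"
  Position 3: "ita"
  Position 4: "tal"
Trigrams = "dig", "igi", "git", "ita", "tal"


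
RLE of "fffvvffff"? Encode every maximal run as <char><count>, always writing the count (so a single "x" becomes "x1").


String: "fffvvffff"
Scanning for consecutive runs:
  'f' x 3
  'v' x 2
  'f' x 4
RLE = "f3v2f4"


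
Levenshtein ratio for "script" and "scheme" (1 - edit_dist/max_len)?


Word 1: "script" (length 6)
Word 2: "scheme" (length 6)
One optimal edit sequence:
  1. keep 's'
  2. keep 'c'
  3. substitute 'r' -> 'h'  (+1)
  4. substitute 'i' -> 'e'  (+1)
  5. substitute 'p' -> 'm'  (+1)
  6. substitute 't' -> 'e'  (+1)
Edit distance = 4
Max length = max(6, 6) = 6
Similarity = 1 - 4/6
= 0.3333


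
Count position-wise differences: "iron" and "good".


Comparing character by character (same length = 4):
  Pos 0: 'i' vs 'g' !=
  Pos 1: 'r' vs 'o' !=
  Pos 2: 'o' vs 'o' =
  Pos 3: 'n' vs 'd' !=
Hamming distance = 3


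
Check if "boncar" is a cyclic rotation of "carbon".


Word: "carbon", Candidate: "boncar"
Method: check if candidate is substring of word+word
"carboncarbon" contains "boncar"? Yes
Is rotation = Yes


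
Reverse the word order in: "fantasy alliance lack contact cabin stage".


Original: "fantasy alliance lack contact cabin stage"
Words (1..n): fantasy | alliance | lack | contact | cabin | stage
Reversed (n..1): stage | cabin | contact | lack | alliance | fantasy
Result = "stage cabin contact lack alliance fantasy"


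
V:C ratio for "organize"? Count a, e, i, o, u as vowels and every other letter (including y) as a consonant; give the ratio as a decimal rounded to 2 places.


Word: "organize"
Vowels (a,e,i,o,u): 4
Consonants: 4
Ratio = 4/4
= 1.00


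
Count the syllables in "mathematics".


Word: "mathematics"
Syllable breakdown: math · e · mat · ics
Counting: 4 parts
= 4 syllables


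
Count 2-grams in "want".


Word: "want" (length 4)
Number of 2-grams = length - 2 + 1 = 4 - 2 + 1
= 3


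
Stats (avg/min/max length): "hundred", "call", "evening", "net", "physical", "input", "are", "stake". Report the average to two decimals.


Lengths: "hundred"=7, "call"=4, "evening"=7, "net"=3, "physical"=8, "input"=5, "are"=3, "stake"=5
Sum = 42, Count = 8
Average = 42/8 = 5.25
= avg=5.25, min=3, max=8


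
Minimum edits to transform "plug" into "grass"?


Word 1: "plug" (length 4)
Word 2: "grass" (length 5)
One optimal edit sequence (insert/delete/substitute each cost 1):
  1. insert 'g'  (+1)
  2. substitute 'p' -> 'r'  (+1)
  3. substitute 'l' -> 'a'  (+1)
  4. substitute 'u' -> 's'  (+1)
  5. substitute 'g' -> 's'  (+1)
Total edit operations: 5
Edit distance = 5


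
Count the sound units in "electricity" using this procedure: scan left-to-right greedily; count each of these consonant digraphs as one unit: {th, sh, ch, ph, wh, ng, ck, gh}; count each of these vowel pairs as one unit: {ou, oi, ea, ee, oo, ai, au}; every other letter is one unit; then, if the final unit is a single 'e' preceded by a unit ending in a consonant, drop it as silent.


Word: "electricity" (11 letters)
Left-to-right scan:
  (1) 'e' (letter)
  (2) 'l' (letter)
  (3) 'e' (letter)
  (4) 'c' (letter)
  (5) 't' (letter)
  (6) 'r' (letter)
  (7) 'i' (letter)
  (8) 'c' (letter)
  (9) 'i' (letter)
  (10) 't' (letter)
  (11) 'y' (letter)
Units from scan: 11
Sound units = 11 units


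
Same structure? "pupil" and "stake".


Pattern of "pupil": [0, 1, 0, 2, 3]
Pattern of "stake": [0, 1, 2, 3, 4]
Patterns do not match
Same pattern = No


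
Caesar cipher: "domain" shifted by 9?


Word: "domain"
Shift: 9
Each letter → (letter + shift) mod 26:
  'd' (3) + 9 = 12 → 'm'
  'o' (14) + 9 = 23 → 'x'
  'm' (12) + 9 = 21 → 'v'
  'a' (0) + 9 = 9 → 'j'
  'i' (8) + 9 = 17 → 'r'
  'n' (13) + 9 = 22 → 'w'
Result = "mxvjrw"


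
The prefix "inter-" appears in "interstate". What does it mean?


Prefix: inter-
Example: interstate (inter- + state)
Meaning = between


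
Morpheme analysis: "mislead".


Word: "mislead"
Morphemes: mis- + lead
Each morpheme carries meaning
= 2 morphemes


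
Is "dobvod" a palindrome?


Word: "dobvod"
Reversed: "dovbod"
Forward == Backward? dobvod != dovbod
Palindrome = No


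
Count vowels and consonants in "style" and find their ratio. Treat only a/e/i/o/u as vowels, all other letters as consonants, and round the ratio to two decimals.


Word: "style"
Vowels (a,e,i,o,u): 1
Consonants: 4
Ratio = 1/4
= 0.25


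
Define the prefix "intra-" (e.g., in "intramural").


Prefix: intra-
Example: intramural = intra- + mural
Meaning = within


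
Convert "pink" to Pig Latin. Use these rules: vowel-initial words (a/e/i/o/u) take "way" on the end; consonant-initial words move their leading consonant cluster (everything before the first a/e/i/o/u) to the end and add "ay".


Word: "pink"
Starts with consonant(s) → move to end, add 'ay'
Consonant cluster: "p"
Pig Latin = "inkpay"


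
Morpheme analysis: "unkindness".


Word: "unkindness"
Morphemes: un- / kind / -ness
Each morpheme carries meaning
= 3 morphemes


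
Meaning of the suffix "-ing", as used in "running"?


Suffix: -ing
Example: running (run + -ing, with a spelling change)
Meaning = present participle


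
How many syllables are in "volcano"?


Word: "volcano"
Syllable breakdown: vol | ca | no
Counting: 3 parts
= 3 syllables


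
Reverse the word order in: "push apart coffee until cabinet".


Original: "push apart coffee until cabinet"
Words (1..n): push | apart | coffee | until | cabinet
Reversed (n..1): cabinet | until | coffee | apart | push
Result = "cabinet until coffee apart push"


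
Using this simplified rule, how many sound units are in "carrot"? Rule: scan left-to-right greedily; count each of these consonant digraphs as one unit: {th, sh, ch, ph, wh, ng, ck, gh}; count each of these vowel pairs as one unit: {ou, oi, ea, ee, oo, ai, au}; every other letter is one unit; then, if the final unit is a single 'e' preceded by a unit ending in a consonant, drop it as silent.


Word: "carrot" (6 letters)
Left-to-right scan:
  (1) 'c' (letter)
  (2) 'a' (letter)
  (3) 'r' (letter)
  (4) 'r' (letter)
  (5) 'o' (letter)
  (6) 't' (letter)
Units from scan: 6
Sound units = 6 units


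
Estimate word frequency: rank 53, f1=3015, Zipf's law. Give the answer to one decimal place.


Zipf's law: f(r) = f(1) / r
f(1) = 3015
f(53) = 3015 / 53
= 56.9 occurrences


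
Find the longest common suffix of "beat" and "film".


Word 1: "beat"
Word 2: "film"
Comparing from end:
  Pos -1: 't' != 'm' (stop)
LCS = "" (length 0)


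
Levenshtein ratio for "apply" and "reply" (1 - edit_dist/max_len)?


Word 1: "apply" (length 5)
Word 2: "reply" (length 5)
One optimal edit sequence:
  1. substitute 'a' -> 'r'  (+1)
  2. substitute 'p' -> 'e'  (+1)
  3. keep 'p'
  4. keep 'l'
  5. keep 'y'
Edit distance = 2
Max length = max(5, 5) = 5
Similarity = 1 - 2/5
= 0.6000


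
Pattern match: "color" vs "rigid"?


Pattern of "color": [0, 1, 2, 1, 3]
Pattern of "rigid": [0, 1, 2, 1, 3]
Patterns match
Same pattern = Yes


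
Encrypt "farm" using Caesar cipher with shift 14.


Word: "farm"
Shift: 14
Each letter → (letter + shift) mod 26:
  'f' (5) + 14 = 19 → 't'
  'a' (0) + 14 = 14 → 'o'
  'r' (17) + 14 = 5 → 'f'
  'm' (12) + 14 = 0 → 'a'
Result = "tofa"


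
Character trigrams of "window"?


Word: "window" (length 6)
Number of trigrams = 6 - 3 + 1 = 4
  Position 0: "win"
  Position 1: "ind"
  Position 2: "ndo"
  Position 3: "dow"
Trigrams = "win", "ind", "ndo", "dow"


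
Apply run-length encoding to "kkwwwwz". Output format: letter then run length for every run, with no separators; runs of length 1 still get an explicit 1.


String: "kkwwwwz"
Scanning for consecutive runs:
  'k' x 2
  'w' x 4
  'z' x 1
RLE = "k2w4z1"


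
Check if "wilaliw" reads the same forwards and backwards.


Word: "wilaliw"
Reversed: "wilaliw"
Forward == Backward? wilaliw == wilaliw
Palindrome = Yes


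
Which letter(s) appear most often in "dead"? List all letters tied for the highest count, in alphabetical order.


Word: "dead"
Letter counts:
  'a': 1
  'd': 2
  'e': 1
Maximum count = 2
Most frequent = 'd' (2 times each)


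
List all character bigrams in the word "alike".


Word: "alike" (length 5)
Number of bigrams = 5 - 2 + 1 = 4
  Position 0: "al"
  Position 1: "li"
  Position 2: "ik"
  Position 3: "ke"
Bigrams = "al", "li", "ik", "ke"


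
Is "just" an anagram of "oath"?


Word 1: "oath" → sorted: ahot
Word 2: "just" → sorted: jstu
Same letters? ahot != jstu
Anagram = No


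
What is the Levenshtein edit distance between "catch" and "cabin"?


Word 1: "catch" (length 5)
Word 2: "cabin" (length 5)
One optimal edit sequence (insert/delete/substitute each cost 1):
  1. keep 'c'
  2. keep 'a'
  3. substitute 't' -> 'b'  (+1)
  4. substitute 'c' -> 'i'  (+1)
  5. substitute 'h' -> 'n'  (+1)
Total edit operations: 3
Edit distance = 3


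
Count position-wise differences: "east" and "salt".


Comparing character by character (same length = 4):
  Pos 0: 'e' vs 's' !=
  Pos 1: 'a' vs 'a' =
  Pos 2: 's' vs 'l' !=
  Pos 3: 't' vs 't' =
Hamming distance = 2


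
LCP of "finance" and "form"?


Word 1: "finance"
Word 2: "form"
Comparing from start:
  Pos 0: 'f' == 'f'
  Pos 1: 'i' != 'o' (stop)
LCP = "f" (length 1)


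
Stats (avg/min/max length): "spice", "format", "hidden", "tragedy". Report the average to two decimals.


Lengths: "spice"=5, "format"=6, "hidden"=6, "tragedy"=7
Sum = 24, Count = 4
Average = 24/4 = 6.00
= avg=6.00, min=5, max=7


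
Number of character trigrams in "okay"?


Word: "okay" (length 4)
Number of 3-grams = length - 3 + 1 = 4 - 3 + 1
= 2


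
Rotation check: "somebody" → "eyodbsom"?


Word: "somebody", Candidate: "eyodbsom"
Method: check if candidate is substring of word+word
"somebodysomebody" contains "eyodbsom"? No
Is rotation = No


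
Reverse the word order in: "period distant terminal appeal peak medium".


Original: "period distant terminal appeal peak medium"
Words (1..n): period | distant | terminal | appeal | peak | medium
Reversed (n..1): medium | peak | appeal | terminal | distant | period
Result = "medium peak appeal terminal distant period"


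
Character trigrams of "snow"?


Word: "snow" (length 4)
Number of trigrams = 4 - 3 + 1 = 2
  Position 0: "sno"
  Position 1: "now"
Trigrams = "sno", "now"


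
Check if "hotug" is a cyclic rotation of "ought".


Word: "ought", Candidate: "hotug"
Method: check if candidate is substring of word+word
"oughtought" contains "hotug"? No
Is rotation = No


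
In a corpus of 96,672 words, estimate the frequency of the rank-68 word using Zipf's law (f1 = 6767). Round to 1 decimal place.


Zipf's law: f(r) = f(1) / r
f(1) = 6767
f(68) = 6767 / 68
= 99.5 occurrences


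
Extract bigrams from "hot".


Word: "hot" (length 3)
Number of bigrams = 3 - 2 + 1 = 2
  Position 0: "ho"
  Position 1: "ot"
Bigrams = "ho", "ot"


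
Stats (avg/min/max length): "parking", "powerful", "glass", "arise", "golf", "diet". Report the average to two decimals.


Lengths: "parking"=7, "powerful"=8, "glass"=5, "arise"=5, "golf"=4, "diet"=4
Sum = 33, Count = 6
Average = 33/6 = 5.50
= avg=5.50, min=4, max=8


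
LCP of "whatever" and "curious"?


Word 1: "whatever"
Word 2: "curious"
Comparing from start:
  Pos 0: 'w' != 'c' (stop)
LCP = "" (length 0)


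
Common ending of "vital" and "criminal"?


Word 1: "vital"
Word 2: "criminal"
Comparing from end:
  Pos -1: 'l' == 'l'
  Pos -2: 'a' == 'a'
  Pos -3: 't' != 'n' (stop)
LCS = "al" (length 2)


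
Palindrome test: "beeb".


Word: "beeb"
Reversed: "beeb"
Forward == Backward? beeb == beeb
Palindrome = Yes


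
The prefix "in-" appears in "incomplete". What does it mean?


Prefix: in-
Example: incomplete = in- + complete
Meaning = not / into


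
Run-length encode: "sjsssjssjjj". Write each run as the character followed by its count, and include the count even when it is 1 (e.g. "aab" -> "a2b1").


String: "sjsssjssjjj"
Scanning for consecutive runs:
  's' x 1
  'j' x 1
  's' x 3
  'j' x 1
  's' x 2
  'j' x 3
RLE = "s1j1s3j1s2j3"


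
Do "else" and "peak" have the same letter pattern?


Pattern of "else": [0, 1, 2, 0]
Pattern of "peak": [0, 1, 2, 3]
Patterns do not match
Same pattern = No


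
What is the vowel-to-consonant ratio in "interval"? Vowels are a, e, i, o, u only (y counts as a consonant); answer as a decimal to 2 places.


Word: "interval"
Vowels (a,e,i,o,u): 3
Consonants: 5
Ratio = 3/5
= 0.60


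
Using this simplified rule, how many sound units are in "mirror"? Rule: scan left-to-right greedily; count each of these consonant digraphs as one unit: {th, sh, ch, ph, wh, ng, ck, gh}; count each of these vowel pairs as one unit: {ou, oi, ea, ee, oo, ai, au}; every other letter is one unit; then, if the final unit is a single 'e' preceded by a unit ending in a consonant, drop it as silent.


Word: "mirror" (6 letters)
Left-to-right scan:
  1. 'm' (letter)
  2. 'i' (letter)
  3. 'r' (letter)
  4. 'r' (letter)
  5. 'o' (letter)
  6. 'r' (letter)
Units from scan: 6
Sound units = 6 units


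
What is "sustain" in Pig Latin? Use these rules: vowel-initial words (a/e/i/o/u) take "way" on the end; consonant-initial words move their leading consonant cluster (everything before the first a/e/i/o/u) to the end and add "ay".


Word: "sustain"
Starts with consonant(s) → move to end, add 'ay'
Consonant cluster: "s"
Pig Latin = "ustainsay"


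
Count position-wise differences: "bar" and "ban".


Comparing character by character (same length = 3):
  Pos 0: 'b' vs 'b' =
  Pos 1: 'a' vs 'a' =
  Pos 2: 'r' vs 'n' !=
Hamming distance = 1


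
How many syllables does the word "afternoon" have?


Word: "afternoon"
Syllable breakdown: af / ter / noon
Counting: 3 parts
= 3 syllables


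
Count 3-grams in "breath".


Word: "breath" (length 6)
Number of 3-grams = length - 3 + 1 = 6 - 3 + 1
= 4


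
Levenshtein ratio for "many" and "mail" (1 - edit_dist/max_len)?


Word 1: "many" (length 4)
Word 2: "mail" (length 4)
One optimal edit sequence:
  1. keep 'm'
  2. keep 'a'
  3. substitute 'n' -> 'i'  (+1)
  4. substitute 'y' -> 'l'  (+1)
Edit distance = 2
Max length = max(4, 4) = 4
Similarity = 1 - 2/4
= 0.5000


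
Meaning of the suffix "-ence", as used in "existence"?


Suffix: -ence
Example: existence = exist + -ence
Meaning = state of


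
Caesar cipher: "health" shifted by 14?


Word: "health"
Shift: 14
Each letter → (letter + shift) mod 26:
  'h' (7) + 14 = 21 → 'v'
  'e' (4) + 14 = 18 → 's'
  'a' (0) + 14 = 14 → 'o'
  'l' (11) + 14 = 25 → 'z'
  't' (19) + 14 = 7 → 'h'
  'h' (7) + 14 = 21 → 'v'
Result = "vsozhv"


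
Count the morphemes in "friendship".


Word: "friendship"
Morphemes: friend / -ship
Each morpheme carries meaning
= 2 morphemes


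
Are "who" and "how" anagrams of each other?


Word 1: "who" → sorted: how
Word 2: "how" → sorted: how
Same letters? how == how
Anagram = Yes


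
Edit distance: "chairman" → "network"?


Word 1: "chairman" (length 8)
Word 2: "network" (length 7)
One optimal edit sequence (insert/delete/substitute each cost 1):
  1. delete 'c'  (+1)
  2. substitute 'h' -> 'n'  (+1)
  3. substitute 'a' -> 'e'  (+1)
  4. substitute 'i' -> 't'  (+1)
  5. substitute 'r' -> 'w'  (+1)
  6. substitute 'm' -> 'o'  (+1)
  7. substitute 'a' -> 'r'  (+1)
  8. substitute 'n' -> 'k'  (+1)
Total edit operations: 8
Edit distance = 8


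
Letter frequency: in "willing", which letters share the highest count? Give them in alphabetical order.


Word: "willing"
Letter counts:
  'g': 1
  'i': 2
  'l': 2
  'n': 1
  'w': 1
Maximum count = 2
Most frequent = 'i', 'l' (2 times each)


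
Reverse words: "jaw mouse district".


Original: "jaw mouse district"
Words (1..n): jaw | mouse | district
Reversed (n..1): district | mouse | jaw
Result = "district mouse jaw"


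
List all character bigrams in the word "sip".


Word: "sip" (length 3)
Number of bigrams = 3 - 2 + 1 = 2
  Position 0: "si"
  Position 1: "ip"
Bigrams = "si", "ip"


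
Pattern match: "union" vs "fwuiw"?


Pattern of "union": [0, 1, 2, 3, 1]
Pattern of "fwuiw": [0, 1, 2, 3, 1]
Patterns match
Same pattern = Yes


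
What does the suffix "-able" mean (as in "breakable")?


Suffix: -able
As in: breakable -> break + -able
Meaning = capable of


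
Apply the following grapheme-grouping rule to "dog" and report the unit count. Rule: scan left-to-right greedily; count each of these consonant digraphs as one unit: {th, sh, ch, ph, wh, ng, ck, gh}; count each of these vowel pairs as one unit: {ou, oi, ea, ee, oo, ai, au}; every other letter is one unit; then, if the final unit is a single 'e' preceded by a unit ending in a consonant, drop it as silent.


Word: "dog" (3 letters)
Left-to-right scan:
  [1] 'd' (letter)
  [2] 'o' (letter)
  [3] 'g' (letter)
Units from scan: 3
Sound units = 3 units


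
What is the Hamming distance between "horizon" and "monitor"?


Comparing character by character (same length = 7):
  Pos 0: 'h' vs 'm' !=
  Pos 1: 'o' vs 'o' =
  Pos 2: 'r' vs 'n' !=
  Pos 3: 'i' vs 'i' =
  Pos 4: 'z' vs 't' !=
  Pos 5: 'o' vs 'o' =
  Pos 6: 'n' vs 'r' !=
Hamming distance = 4


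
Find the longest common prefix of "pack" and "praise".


Word 1: "pack"
Word 2: "praise"
Comparing from start:
  Pos 0: 'p' == 'p'
  Pos 1: 'a' != 'r' (stop)
LCP = "p" (length 1)


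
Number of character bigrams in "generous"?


Word: "generous" (length 8)
Number of 2-grams = length - 2 + 1 = 8 - 2 + 1
= 7


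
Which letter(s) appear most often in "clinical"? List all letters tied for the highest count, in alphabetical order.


Word: "clinical"
Letter counts:
  'a': 1
  'c': 2
  'i': 2
  'l': 2
  'n': 1
Maximum count = 2
Most frequent = 'c', 'i', 'l' (2 times each)


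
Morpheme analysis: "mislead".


Word: "mislead"
Morphemes: mis- | lead
Each morpheme carries meaning
= 2 morphemes


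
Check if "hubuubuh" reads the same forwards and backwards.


Word: "hubuubuh"
Reversed: "hubuubuh"
Forward == Backward? hubuubuh == hubuubuh
Palindrome = Yes


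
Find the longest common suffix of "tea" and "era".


Word 1: "tea"
Word 2: "era"
Comparing from end:
  Pos -1: 'a' == 'a'
  Pos -2: 'e' != 'r' (stop)
LCS = "a" (length 1)


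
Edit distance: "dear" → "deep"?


Word 1: "dear" (length 4)
Word 2: "deep" (length 4)
One optimal edit sequence (insert/delete/substitute each cost 1):
  1. keep 'd'
  2. keep 'e'
  3. substitute 'a' -> 'e'  (+1)
  4. substitute 'r' -> 'p'  (+1)
Total edit operations: 2
Edit distance = 2


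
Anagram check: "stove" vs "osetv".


Word 1: "stove" → sorted: eostv
Word 2: "osetv" → sorted: eostv
Same letters? eostv == eostv
Anagram = Yes


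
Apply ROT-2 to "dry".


Word: "dry"
Shift: 2
Each letter → (letter + shift) mod 26:
  'd' (3) + 2 = 5 → 'f'
  'r' (17) + 2 = 19 → 't'
  'y' (24) + 2 = 0 → 'a'
Result = "fta"


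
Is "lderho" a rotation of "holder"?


Word: "holder", Candidate: "lderho"
Method: check if candidate is substring of word+word
"holderholder" contains "lderho"? Yes
Is rotation = Yes


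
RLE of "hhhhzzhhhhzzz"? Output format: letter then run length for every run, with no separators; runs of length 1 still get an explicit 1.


String: "hhhhzzhhhhzzz"
Scanning for consecutive runs:
  'h' x 4
  'z' x 2
  'h' x 4
  'z' x 3
RLE = "h4z2h4z3"


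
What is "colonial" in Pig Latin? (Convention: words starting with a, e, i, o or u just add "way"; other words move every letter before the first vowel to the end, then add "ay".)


Word: "colonial"
Starts with consonant(s) → move to end, add 'ay'
Consonant cluster: "c"
Pig Latin = "olonialcay"


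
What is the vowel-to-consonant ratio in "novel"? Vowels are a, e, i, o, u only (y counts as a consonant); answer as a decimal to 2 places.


Word: "novel"
Vowels (a,e,i,o,u): 2
Consonants: 3
Ratio = 2/3
= 0.67


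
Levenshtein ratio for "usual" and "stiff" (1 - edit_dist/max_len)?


Word 1: "usual" (length 5)
Word 2: "stiff" (length 5)
One optimal edit sequence:
  1. substitute 'u' -> 's'  (+1)
  2. substitute 's' -> 't'  (+1)
  3. substitute 'u' -> 'i'  (+1)
  4. substitute 'a' -> 'f'  (+1)
  5. substitute 'l' -> 'f'  (+1)
Edit distance = 5
Max length = max(5, 5) = 5
Similarity = 1 - 5/5
= 0.0000


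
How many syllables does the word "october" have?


Word: "october"
Syllable breakdown: oc / to / ber
Counting: 3 parts
= 3 syllables


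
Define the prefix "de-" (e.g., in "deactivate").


Prefix: de-
Example: deactivate = de- + activate
Meaning = remove / reverse


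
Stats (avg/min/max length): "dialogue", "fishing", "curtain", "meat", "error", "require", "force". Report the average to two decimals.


Lengths: "dialogue"=8, "fishing"=7, "curtain"=7, "meat"=4, "error"=5, "require"=7, "force"=5
Sum = 43, Count = 7
Average = 43/7 = 6.14
= avg=6.14, min=4, max=8


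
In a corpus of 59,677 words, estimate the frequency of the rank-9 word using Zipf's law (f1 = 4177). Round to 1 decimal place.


Zipf's law: f(r) = f(1) / r
f(1) = 4177
f(9) = 4177 / 9
= 464.1 occurrences


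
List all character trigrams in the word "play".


Word: "play" (length 4)
Number of trigrams = 4 - 3 + 1 = 2
  Position 0: "pla"
  Position 1: "lay"
Trigrams = "pla", "lay"


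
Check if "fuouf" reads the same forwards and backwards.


Word: "fuouf"
Reversed: "fuouf"
Forward == Backward? fuouf == fuouf
Palindrome = Yes


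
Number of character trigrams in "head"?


Word: "head" (length 4)
Number of 3-grams = length - 3 + 1 = 4 - 3 + 1
= 2


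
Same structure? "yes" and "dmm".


Pattern of "yes": [0, 1, 2]
Pattern of "dmm": [0, 1, 1]
Patterns do not match
Same pattern = No


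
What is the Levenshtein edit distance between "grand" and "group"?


Word 1: "grand" (length 5)
Word 2: "group" (length 5)
One optimal edit sequence (insert/delete/substitute each cost 1):
  1. keep 'g'
  2. keep 'r'
  3. substitute 'a' -> 'o'  (+1)
  4. substitute 'n' -> 'u'  (+1)
  5. substitute 'd' -> 'p'  (+1)
Total edit operations: 3
Edit distance = 3


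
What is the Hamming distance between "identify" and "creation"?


Comparing character by character (same length = 8):
  Pos 0: 'i' vs 'c' !=
  Pos 1: 'd' vs 'r' !=
  Pos 2: 'e' vs 'e' =
  Pos 3: 'n' vs 'a' !=
  Pos 4: 't' vs 't' =
  Pos 5: 'i' vs 'i' =
  Pos 6: 'f' vs 'o' !=
  Pos 7: 'y' vs 'n' !=
Hamming distance = 5


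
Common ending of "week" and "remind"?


Word 1: "week"
Word 2: "remind"
Comparing from end:
  Pos -1: 'k' != 'd' (stop)
LCS = "" (length 0)


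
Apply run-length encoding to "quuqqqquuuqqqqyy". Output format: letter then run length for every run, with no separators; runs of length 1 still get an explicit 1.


String: "quuqqqquuuqqqqyy"
Scanning for consecutive runs:
  'q' x 1
  'u' x 2
  'q' x 4
  'u' x 3
  'q' x 4
  'y' x 2
RLE = "q1u2q4u3q4y2"


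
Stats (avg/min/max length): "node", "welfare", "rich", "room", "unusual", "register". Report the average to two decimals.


Lengths: "node"=4, "welfare"=7, "rich"=4, "room"=4, "unusual"=7, "register"=8
Sum = 34, Count = 6
Average = 34/6 = 5.67
= avg=5.67, min=4, max=8


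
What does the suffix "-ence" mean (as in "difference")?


Suffix: -ence
As in: difference -> differ + -ence
Meaning = state of


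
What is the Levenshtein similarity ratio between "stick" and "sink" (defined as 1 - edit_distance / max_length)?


Word 1: "stick" (length 5)
Word 2: "sink" (length 4)
One optimal edit sequence:
  1. keep 's'
  2. delete 't'  (+1)
  3. keep 'i'
  4. substitute 'c' -> 'n'  (+1)
  5. keep 'k'
Edit distance = 2
Max length = max(5, 4) = 5
Similarity = 1 - 2/5
= 0.6000


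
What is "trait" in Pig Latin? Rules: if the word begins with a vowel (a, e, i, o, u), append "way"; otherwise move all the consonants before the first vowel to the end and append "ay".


Word: "trait"
Starts with consonant(s) → move to end, add 'ay'
Consonant cluster: "tr"
Pig Latin = "aittray"


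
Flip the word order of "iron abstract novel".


Original: "iron abstract novel"
Words (1..n): iron | abstract | novel
Reversed (n..1): novel | abstract | iron
Result = "novel abstract iron"


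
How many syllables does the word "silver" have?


Word: "silver"
Syllable breakdown: sil-ver
Counting: 2 parts
= 2 syllables


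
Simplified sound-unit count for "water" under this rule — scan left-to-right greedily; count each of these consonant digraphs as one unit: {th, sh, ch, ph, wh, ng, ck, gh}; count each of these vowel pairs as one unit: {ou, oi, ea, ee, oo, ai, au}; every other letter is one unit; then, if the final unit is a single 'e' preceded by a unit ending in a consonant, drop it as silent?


Word: "water" (5 letters)
Left-to-right scan:
  [1] 'w' (letter)
  [2] 'a' (letter)
  [3] 't' (letter)
  [4] 'e' (letter)
  [5] 'r' (letter)
Units from scan: 5
Sound units = 5 units


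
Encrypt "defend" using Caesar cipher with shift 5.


Word: "defend"
Shift: 5
Each letter → (letter + shift) mod 26:
  'd' (3) + 5 = 8 → 'i'
  'e' (4) + 5 = 9 → 'j'
  'f' (5) + 5 = 10 → 'k'
  'e' (4) + 5 = 9 → 'j'
  'n' (13) + 5 = 18 → 's'
  'd' (3) + 5 = 8 → 'i'
Result = "ijkjsi"


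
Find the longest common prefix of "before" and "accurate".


Word 1: "before"
Word 2: "accurate"
Comparing from start:
  Pos 0: 'b' != 'a' (stop)
LCP = "" (length 0)


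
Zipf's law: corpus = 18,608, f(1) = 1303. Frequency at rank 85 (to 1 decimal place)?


Zipf's law: f(r) = f(1) / r
f(1) = 1303
f(85) = 1303 / 85
= 15.3 occurrences


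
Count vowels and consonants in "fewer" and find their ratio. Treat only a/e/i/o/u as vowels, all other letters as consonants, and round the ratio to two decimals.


Word: "fewer"
Vowels (a,e,i,o,u): 2
Consonants: 3
Ratio = 2/3
= 0.67


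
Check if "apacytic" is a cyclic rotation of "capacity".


Word: "capacity", Candidate: "apacytic"
Method: check if candidate is substring of word+word
"capacitycapacity" contains "apacytic"? No
Is rotation = No


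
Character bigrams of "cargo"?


Word: "cargo" (length 5)
Number of bigrams = 5 - 2 + 1 = 4
  Position 0: "ca"
  Position 1: "ar"
  Position 2: "rg"
  Position 3: "go"
Bigrams = "ca", "ar", "rg", "go"


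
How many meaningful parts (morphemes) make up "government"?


Word: "government"
Morphemes: govern | -ment
Each morpheme carries meaning
= 2 morphemes


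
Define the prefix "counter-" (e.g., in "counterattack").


Prefix: counter-
Example: counterattack (counter- + attack)
Meaning = against / opposite


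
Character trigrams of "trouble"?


Word: "trouble" (length 7)
Number of trigrams = 7 - 3 + 1 = 5
  Position 0: "tro"
  Position 1: "rou"
  Position 2: "oub"
  Position 3: "ubl"
  Position 4: "ble"
Trigrams = "tro", "rou", "oub", "ubl", "ble"


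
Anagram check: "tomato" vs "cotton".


Word 1: "tomato" → sorted: amoott
Word 2: "cotton" → sorted: cnoott
Same letters? amoott != cnoott
Anagram = No


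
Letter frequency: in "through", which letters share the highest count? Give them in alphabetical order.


Word: "through"
Letter counts:
  'g': 1
  'h': 2
  'o': 1
  'r': 1
  't': 1
  'u': 1
Maximum count = 2
Most frequent = 'h' (2 times each)


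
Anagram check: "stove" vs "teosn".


Word 1: "stove" → sorted: eostv
Word 2: "teosn" → sorted: enost
Same letters? eostv != enost
Anagram = No


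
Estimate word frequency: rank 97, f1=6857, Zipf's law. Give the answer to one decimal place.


Zipf's law: f(r) = f(1) / r
f(1) = 6857
f(97) = 6857 / 97
= 70.7 occurrences


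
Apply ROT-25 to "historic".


Word: "historic"
Shift: 25
Each letter → (letter + shift) mod 26:
  'h' (7) + 25 = 6 → 'g'
  'i' (8) + 25 = 7 → 'h'
  's' (18) + 25 = 17 → 'r'
  't' (19) + 25 = 18 → 's'
  'o' (14) + 25 = 13 → 'n'
  'r' (17) + 25 = 16 → 'q'
  'i' (8) + 25 = 7 → 'h'
  'c' (2) + 25 = 1 → 'b'
Result = "ghrsnqhb"


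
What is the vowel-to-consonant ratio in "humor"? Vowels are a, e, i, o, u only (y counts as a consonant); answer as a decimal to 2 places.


Word: "humor"
Vowels (a,e,i,o,u): 2
Consonants: 3
Ratio = 2/3
= 0.67


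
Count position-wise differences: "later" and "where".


Comparing character by character (same length = 5):
  Pos 0: 'l' vs 'w' !=
  Pos 1: 'a' vs 'h' !=
  Pos 2: 't' vs 'e' !=
  Pos 3: 'e' vs 'r' !=
  Pos 4: 'r' vs 'e' !=
Hamming distance = 5


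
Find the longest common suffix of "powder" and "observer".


Word 1: "powder"
Word 2: "observer"
Comparing from end:
  Pos -1: 'r' == 'r'
  Pos -2: 'e' == 'e'
  Pos -3: 'd' != 'v' (stop)
LCS = "er" (length 2)


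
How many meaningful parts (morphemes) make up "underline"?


Word: "underline"
Morphemes: under- | line
Each morpheme carries meaning
= 2 morphemes


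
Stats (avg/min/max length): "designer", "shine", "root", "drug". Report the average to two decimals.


Lengths: "designer"=8, "shine"=5, "root"=4, "drug"=4
Sum = 21, Count = 4
Average = 21/4 = 5.25
= avg=5.25, min=4, max=8


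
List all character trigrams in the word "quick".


Word: "quick" (length 5)
Number of trigrams = 5 - 3 + 1 = 3
  Position 0: "qui"
  Position 1: "uic"
  Position 2: "ick"
Trigrams = "qui", "uic", "ick"


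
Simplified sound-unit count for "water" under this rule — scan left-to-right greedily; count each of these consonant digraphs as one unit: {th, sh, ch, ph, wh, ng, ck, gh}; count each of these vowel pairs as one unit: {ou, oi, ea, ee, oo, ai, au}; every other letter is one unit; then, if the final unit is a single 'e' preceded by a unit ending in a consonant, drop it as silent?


Word: "water" (5 letters)
Left-to-right scan:
  1. 'w' (letter)
  2. 'a' (letter)
  3. 't' (letter)
  4. 'e' (letter)
  5. 'r' (letter)
Units from scan: 5
Sound units = 5 units


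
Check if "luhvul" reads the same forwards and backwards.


Word: "luhvul"
Reversed: "luvhul"
Forward == Backward? luhvul != luvhul
Palindrome = No


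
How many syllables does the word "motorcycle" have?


Word: "motorcycle"
Syllable breakdown: mo | tor | cy | cle
Counting: 4 parts
= 4 syllables


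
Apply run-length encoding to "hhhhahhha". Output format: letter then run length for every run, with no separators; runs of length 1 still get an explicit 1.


String: "hhhhahhha"
Scanning for consecutive runs:
  'h' x 4
  'a' x 1
  'h' x 3
  'a' x 1
RLE = "h4a1h3a1"


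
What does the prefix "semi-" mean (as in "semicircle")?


Prefix: semi-
As in: semicircle -> semi- + circle
Meaning = half


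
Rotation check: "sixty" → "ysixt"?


Word: "sixty", Candidate: "ysixt"
Method: check if candidate is substring of word+word
"sixtysixty" contains "ysixt"? Yes
Is rotation = Yes


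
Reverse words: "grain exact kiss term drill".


Original: "grain exact kiss term drill"
Words (1..n): grain | exact | kiss | term | drill
Reversed (n..1): drill | term | kiss | exact | grain
Result = "drill term kiss exact grain"


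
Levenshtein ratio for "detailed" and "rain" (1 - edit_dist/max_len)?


Word 1: "detailed" (length 8)
Word 2: "rain" (length 4)
One optimal edit sequence:
  1. delete 'd'  (+1)
  2. delete 'e'  (+1)
  3. substitute 't' -> 'r'  (+1)
  4. keep 'a'
  5. keep 'i'
  6. delete 'l'  (+1)
  7. delete 'e'  (+1)
  8. substitute 'd' -> 'n'  (+1)
Edit distance = 6
Max length = max(8, 4) = 8
Similarity = 1 - 6/8
= 0.2500


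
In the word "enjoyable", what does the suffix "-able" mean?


Suffix: -able
Example: enjoyable (enjoy + -able)
Meaning = capable of


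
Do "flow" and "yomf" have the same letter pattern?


Pattern of "flow": [0, 1, 2, 3]
Pattern of "yomf": [0, 1, 2, 3]
Patterns match
Same pattern = Yes


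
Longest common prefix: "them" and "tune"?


Word 1: "them"
Word 2: "tune"
Comparing from start:
  Pos 0: 't' == 't'
  Pos 1: 'h' != 'u' (stop)
LCP = "t" (length 1)


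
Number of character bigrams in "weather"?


Word: "weather" (length 7)
Number of 2-grams = length - 2 + 1 = 7 - 2 + 1
= 6


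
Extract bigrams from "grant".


Word: "grant" (length 5)
Number of bigrams = 5 - 2 + 1 = 4
  Position 0: "gr"
  Position 1: "ra"
  Position 2: "an"
  Position 3: "nt"
Bigrams = "gr", "ra", "an", "nt"


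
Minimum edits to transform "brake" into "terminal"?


Word 1: "brake" (length 5)
Word 2: "terminal" (length 8)
One optimal edit sequence (insert/delete/substitute each cost 1):
  1. insert 't'  (+1)
  2. substitute 'b' -> 'e'  (+1)
  3. keep 'r'
  4. insert 'm'  (+1)
  5. insert 'i'  (+1)
  6. substitute 'a' -> 'n'  (+1)
  7. substitute 'k' -> 'a'  (+1)
  8. substitute 'e' -> 'l'  (+1)
Total edit operations: 7
Edit distance = 7


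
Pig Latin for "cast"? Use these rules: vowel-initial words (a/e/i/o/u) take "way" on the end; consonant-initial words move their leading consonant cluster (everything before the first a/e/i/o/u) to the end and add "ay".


Word: "cast"
Starts with consonant(s) → move to end, add 'ay'
Consonant cluster: "c"
Pig Latin = "astcay"


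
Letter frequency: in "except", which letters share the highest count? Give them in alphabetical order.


Word: "except"
Letter counts:
  'c': 1
  'e': 2
  'p': 1
  't': 1
  'x': 1
Maximum count = 2
Most frequent = 'e' (2 times each)


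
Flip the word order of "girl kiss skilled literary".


Original: "girl kiss skilled literary"
Words (1..n): girl | kiss | skilled | literary
Reversed (n..1): literary | skilled | kiss | girl
Result = "literary skilled kiss girl"


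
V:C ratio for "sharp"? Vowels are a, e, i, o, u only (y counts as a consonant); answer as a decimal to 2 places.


Word: "sharp"
Vowels (a,e,i,o,u): 1
Consonants: 4
Ratio = 1/4
= 0.25


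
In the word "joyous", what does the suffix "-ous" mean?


Suffix: -ous
Example: joyous = joy + -ous
Meaning = having quality of


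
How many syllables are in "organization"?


Word: "organization"
Syllable breakdown: or · gan · i · za · tion
Counting: 5 parts
= 5 syllables


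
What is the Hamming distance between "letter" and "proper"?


Comparing character by character (same length = 6):
  Pos 0: 'l' vs 'p' !=
  Pos 1: 'e' vs 'r' !=
  Pos 2: 't' vs 'o' !=
  Pos 3: 't' vs 'p' !=
  Pos 4: 'e' vs 'e' =
  Pos 5: 'r' vs 'r' =
Hamming distance = 4


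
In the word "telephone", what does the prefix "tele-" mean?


Prefix: tele-
Example: telephone = tele- + phone
Meaning = distant


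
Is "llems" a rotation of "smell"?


Word: "smell", Candidate: "llems"
Method: check if candidate is substring of word+word
"smellsmell" contains "llems"? No
Is rotation = No


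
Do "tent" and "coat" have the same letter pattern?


Pattern of "tent": [0, 1, 2, 0]
Pattern of "coat": [0, 1, 2, 3]
Patterns do not match
Same pattern = No


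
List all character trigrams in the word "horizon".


Word: "horizon" (length 7)
Number of trigrams = 7 - 3 + 1 = 5
  Position 0: "hor"
  Position 1: "ori"
  Position 2: "riz"
  Position 3: "izo"
  Position 4: "zon"
Trigrams = "hor", "ori", "riz", "izo", "zon"


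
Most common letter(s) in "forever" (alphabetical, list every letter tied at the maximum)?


Word: "forever"
Letter counts:
  'e': 2
  'f': 1
  'o': 1
  'r': 2
  'v': 1
Maximum count = 2
Most frequent = 'e', 'r' (2 times each)


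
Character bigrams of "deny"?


Word: "deny" (length 4)
Number of bigrams = 4 - 2 + 1 = 3
  Position 0: "de"
  Position 1: "en"
  Position 2: "ny"
Bigrams = "de", "en", "ny"


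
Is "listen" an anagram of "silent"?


Word 1: "silent" → sorted: eilnst
Word 2: "listen" → sorted: eilnst
Same letters? eilnst == eilnst
Anagram = Yes


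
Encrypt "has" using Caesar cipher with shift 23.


Word: "has"
Shift: 23
Each letter → (letter + shift) mod 26:
  'h' (7) + 23 = 4 → 'e'
  'a' (0) + 23 = 23 → 'x'
  's' (18) + 23 = 15 → 'p'
Result = "exp"


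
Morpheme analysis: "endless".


Word: "endless"
Morphemes: end | -less
Each morpheme carries meaning
= 2 morphemes


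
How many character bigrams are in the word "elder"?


Word: "elder" (length 5)
Number of 2-grams = length - 2 + 1 = 5 - 2 + 1
= 4


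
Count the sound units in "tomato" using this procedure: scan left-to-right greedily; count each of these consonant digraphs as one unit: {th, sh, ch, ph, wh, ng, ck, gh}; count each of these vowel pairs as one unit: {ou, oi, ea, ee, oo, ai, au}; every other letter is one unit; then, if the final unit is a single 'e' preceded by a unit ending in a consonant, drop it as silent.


Word: "tomato" (6 letters)
Left-to-right scan:
  (1) 't' (letter)
  (2) 'o' (letter)
  (3) 'm' (letter)
  (4) 'a' (letter)
  (5) 't' (letter)
  (6) 'o' (letter)
Units from scan: 6
Sound units = 6 units


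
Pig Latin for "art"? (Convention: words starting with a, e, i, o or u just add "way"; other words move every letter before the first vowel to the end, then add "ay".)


Word: "art"
Starts with vowel → add 'way'
Pig Latin = "artway"


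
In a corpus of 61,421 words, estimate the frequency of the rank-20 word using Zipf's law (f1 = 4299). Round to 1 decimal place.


Zipf's law: f(r) = f(1) / r
f(1) = 4299
f(20) = 4299 / 20
= 215.0 occurrences


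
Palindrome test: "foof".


Word: "foof"
Reversed: "foof"
Forward == Backward? foof == foof
Palindrome = Yes


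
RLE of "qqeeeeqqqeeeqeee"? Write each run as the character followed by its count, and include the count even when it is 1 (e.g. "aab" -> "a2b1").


String: "qqeeeeqqqeeeqeee"
Scanning for consecutive runs:
  'q' x 2
  'e' x 4
  'q' x 3
  'e' x 3
  'q' x 1
  'e' x 3
RLE = "q2e4q3e3q1e3"


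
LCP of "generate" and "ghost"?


Word 1: "generate"
Word 2: "ghost"
Comparing from start:
  Pos 0: 'g' == 'g'
  Pos 1: 'e' != 'h' (stop)
LCP = "g" (length 1)
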